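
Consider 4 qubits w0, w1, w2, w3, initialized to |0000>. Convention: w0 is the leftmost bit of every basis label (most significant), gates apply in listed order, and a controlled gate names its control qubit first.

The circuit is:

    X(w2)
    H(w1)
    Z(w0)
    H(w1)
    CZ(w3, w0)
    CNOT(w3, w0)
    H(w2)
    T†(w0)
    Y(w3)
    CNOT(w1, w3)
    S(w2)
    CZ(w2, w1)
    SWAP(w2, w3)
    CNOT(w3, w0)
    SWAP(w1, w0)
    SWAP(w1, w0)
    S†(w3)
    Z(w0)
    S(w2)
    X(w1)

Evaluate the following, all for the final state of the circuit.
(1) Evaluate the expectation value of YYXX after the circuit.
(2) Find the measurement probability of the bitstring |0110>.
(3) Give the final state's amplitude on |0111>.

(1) In the final state, YYXX has expectation 0.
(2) A full measurement returns |0110> with probability 1/2.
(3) |0111> carries amplitude 0 in the final state.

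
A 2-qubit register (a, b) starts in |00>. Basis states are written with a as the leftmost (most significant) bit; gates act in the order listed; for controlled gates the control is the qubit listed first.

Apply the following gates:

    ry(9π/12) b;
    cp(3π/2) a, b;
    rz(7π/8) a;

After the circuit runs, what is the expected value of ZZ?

The observable ZZ averages to -sqrt(2)/2.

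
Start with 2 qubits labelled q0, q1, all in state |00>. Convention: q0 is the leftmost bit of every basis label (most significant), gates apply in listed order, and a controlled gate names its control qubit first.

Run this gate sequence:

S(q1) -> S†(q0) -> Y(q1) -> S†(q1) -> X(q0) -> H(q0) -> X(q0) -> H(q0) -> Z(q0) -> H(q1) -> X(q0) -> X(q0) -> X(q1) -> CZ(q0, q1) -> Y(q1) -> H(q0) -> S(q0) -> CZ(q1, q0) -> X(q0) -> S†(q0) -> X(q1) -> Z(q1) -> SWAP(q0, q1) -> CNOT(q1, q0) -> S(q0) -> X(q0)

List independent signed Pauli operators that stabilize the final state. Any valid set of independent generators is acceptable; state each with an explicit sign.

The stabilizer group can be generated by +YZ, +ZX, among other valid generating sets. Key observation: steps 6-9 multiply out to the identity, so the circuit reduces to the remaining gates.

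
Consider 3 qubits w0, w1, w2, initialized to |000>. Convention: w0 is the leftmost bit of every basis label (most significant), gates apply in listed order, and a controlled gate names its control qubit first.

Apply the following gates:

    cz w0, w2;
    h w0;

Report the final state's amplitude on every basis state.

After the circuit, the state carries amplitude sqrt(2)/2 on |000>, sqrt(2)/2 on |100>, and 0 on every other basis state.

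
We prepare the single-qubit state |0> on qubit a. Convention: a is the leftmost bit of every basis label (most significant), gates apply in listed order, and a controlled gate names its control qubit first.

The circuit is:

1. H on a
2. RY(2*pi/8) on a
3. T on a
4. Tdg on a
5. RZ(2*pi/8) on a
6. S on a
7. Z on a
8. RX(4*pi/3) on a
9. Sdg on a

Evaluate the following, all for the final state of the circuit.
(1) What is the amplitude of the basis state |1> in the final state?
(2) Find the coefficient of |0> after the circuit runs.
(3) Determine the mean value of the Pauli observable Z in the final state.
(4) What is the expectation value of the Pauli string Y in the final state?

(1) The final state's coefficient on |1> equals (-sqrt(12 - 6*sqrt(2))/8 + sqrt(6*sqrt(2) + 12)/8 + sqrt(2)*(-sqrt(sqrt(2) + 2) - sqrt(2 - sqrt(2)))*exp(I*pi/4)/8)*exp(7*I*pi/8).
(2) The final state's coefficient on |0> equals (-sqrt(4 - 2*sqrt(2))/8 + sqrt(2*sqrt(2) + 4)/8 + sqrt(6)*(sqrt(2 - sqrt(2)) + sqrt(sqrt(2) + 2))*exp(I*pi/4)/8)*exp(7*I*pi/8).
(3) In the final state, Z has expectation sqrt(2)/4 + sqrt(3)/4.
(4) The observable Y averages to -1/2.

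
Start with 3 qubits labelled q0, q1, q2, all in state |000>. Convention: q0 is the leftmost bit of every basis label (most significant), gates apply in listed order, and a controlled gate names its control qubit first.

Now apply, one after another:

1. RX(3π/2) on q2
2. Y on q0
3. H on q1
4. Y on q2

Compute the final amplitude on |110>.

The amplitude on |110> is -I/2.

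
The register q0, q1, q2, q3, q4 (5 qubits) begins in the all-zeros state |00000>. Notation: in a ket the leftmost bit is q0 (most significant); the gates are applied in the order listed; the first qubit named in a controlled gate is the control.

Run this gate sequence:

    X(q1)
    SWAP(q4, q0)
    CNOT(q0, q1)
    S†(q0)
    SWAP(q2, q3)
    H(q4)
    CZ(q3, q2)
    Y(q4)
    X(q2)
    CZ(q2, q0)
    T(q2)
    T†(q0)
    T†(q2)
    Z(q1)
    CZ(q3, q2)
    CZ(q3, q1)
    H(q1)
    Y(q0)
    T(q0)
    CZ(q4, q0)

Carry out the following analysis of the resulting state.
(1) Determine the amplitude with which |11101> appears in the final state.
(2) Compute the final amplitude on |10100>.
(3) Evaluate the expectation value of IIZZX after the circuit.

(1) The amplitude on |11101> is exp(I*pi/4)/2.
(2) |10100> carries amplitude -exp(I*pi/4)/2 in the final state.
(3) The observable IIZZX averages to -1.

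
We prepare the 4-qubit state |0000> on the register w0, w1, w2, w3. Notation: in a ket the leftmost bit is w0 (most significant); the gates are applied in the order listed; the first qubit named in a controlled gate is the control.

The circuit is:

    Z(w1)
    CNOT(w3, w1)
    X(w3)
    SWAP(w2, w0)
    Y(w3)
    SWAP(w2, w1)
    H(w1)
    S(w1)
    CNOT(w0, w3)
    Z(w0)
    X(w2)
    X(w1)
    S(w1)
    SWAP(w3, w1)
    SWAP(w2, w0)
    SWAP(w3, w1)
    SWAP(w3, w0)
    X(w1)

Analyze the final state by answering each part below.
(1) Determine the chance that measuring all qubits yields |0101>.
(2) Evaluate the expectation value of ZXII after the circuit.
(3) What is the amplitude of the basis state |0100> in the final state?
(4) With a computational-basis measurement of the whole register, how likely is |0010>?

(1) A full measurement returns |0101> with probability 1/2.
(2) The expectation value of ZXII is 1.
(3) The final state's coefficient on |0100> equals 0.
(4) Outcome |0010> occurs with probability 0.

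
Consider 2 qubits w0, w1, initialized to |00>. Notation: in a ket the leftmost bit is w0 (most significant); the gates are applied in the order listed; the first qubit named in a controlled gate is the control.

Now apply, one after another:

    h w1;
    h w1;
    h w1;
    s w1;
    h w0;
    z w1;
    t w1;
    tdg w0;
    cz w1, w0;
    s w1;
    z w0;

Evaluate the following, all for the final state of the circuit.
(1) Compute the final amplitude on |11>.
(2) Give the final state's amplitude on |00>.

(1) The amplitude on |11> is 1/2.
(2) The final state's coefficient on |00> equals 1/2.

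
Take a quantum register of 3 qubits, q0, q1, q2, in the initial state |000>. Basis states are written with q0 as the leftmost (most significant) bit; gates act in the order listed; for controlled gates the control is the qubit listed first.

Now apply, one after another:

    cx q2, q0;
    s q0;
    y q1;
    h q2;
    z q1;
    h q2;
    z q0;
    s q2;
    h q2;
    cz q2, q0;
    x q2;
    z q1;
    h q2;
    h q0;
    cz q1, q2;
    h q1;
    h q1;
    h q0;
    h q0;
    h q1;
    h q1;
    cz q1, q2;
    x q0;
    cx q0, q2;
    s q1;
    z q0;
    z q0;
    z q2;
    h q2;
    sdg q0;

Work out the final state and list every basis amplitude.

The final amplitudes are 0 on |000>, 0 on |001>, -1/2 on |010>, -1/2 on |011>, 0 on |100>, 0 on |101>, -I/2 on |110>, I/2 on |111>. Key observation: the block from step 15 through step 22 cancels to the identity and can be dropped.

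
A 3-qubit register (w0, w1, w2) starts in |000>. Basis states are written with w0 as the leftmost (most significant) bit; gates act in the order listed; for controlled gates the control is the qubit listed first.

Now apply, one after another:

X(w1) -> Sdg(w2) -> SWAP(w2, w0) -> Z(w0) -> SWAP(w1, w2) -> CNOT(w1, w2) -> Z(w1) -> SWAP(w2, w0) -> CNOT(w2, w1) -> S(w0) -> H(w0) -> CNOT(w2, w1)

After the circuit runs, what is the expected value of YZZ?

The observable YZZ averages to 0.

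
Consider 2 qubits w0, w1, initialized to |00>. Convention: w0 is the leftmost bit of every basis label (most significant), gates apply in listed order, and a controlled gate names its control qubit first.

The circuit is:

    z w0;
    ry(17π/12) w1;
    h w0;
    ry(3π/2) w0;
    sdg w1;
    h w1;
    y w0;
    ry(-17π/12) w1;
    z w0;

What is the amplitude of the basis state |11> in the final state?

|11> carries amplitude (1 - I)*(-sqrt(2) + I)/4 in the final state.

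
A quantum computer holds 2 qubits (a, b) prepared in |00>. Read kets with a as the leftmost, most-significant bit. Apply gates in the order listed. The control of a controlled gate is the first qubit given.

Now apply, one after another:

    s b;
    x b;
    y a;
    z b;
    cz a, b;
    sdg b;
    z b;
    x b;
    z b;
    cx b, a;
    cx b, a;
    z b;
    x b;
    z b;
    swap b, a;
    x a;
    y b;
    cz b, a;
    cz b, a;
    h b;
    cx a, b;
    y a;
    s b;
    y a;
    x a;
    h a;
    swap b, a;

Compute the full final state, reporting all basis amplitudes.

The resulting statevector has amplitude -I/2 on |00>, I/2 on |01>, 1/2 on |10>, -1/2 on |11>.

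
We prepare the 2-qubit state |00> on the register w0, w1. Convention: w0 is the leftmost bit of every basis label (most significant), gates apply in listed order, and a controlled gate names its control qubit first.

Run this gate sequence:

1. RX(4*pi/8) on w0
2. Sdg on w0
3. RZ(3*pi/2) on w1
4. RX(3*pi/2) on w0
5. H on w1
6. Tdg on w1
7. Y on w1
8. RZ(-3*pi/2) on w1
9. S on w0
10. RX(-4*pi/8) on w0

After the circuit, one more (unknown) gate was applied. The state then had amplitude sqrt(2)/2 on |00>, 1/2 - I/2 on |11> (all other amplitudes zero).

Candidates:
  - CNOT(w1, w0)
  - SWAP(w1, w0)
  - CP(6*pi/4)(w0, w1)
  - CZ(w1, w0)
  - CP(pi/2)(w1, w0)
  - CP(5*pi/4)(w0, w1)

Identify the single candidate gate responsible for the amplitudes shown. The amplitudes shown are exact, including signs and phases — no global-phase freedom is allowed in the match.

It was CNOT(w1, w0) that produced the state shown.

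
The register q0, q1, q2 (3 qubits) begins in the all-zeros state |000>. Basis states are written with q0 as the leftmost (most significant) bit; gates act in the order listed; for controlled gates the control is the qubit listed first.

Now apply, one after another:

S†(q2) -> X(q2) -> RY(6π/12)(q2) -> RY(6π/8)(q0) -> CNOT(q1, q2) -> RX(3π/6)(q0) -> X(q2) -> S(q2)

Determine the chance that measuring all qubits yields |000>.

The probability of measuring |000> is 1/4.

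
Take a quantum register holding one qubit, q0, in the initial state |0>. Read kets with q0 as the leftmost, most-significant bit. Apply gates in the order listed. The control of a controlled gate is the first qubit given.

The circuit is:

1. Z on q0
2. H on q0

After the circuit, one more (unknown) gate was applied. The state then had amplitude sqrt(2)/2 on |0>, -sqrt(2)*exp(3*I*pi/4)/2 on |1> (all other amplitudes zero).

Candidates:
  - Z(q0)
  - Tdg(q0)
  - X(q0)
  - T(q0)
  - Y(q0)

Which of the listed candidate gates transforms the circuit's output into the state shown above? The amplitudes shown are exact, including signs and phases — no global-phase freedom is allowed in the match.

It was Tdg(q0) that produced the state shown.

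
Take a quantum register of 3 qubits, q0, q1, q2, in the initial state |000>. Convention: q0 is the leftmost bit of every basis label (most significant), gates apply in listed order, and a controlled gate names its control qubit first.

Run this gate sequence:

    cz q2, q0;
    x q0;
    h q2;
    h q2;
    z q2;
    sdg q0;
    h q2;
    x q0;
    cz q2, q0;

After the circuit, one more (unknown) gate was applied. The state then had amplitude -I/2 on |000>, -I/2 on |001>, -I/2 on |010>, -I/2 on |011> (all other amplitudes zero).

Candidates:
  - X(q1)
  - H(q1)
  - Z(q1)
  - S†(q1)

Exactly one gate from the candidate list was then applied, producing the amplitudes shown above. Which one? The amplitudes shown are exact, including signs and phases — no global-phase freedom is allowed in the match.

It was H(q1) that produced the state shown.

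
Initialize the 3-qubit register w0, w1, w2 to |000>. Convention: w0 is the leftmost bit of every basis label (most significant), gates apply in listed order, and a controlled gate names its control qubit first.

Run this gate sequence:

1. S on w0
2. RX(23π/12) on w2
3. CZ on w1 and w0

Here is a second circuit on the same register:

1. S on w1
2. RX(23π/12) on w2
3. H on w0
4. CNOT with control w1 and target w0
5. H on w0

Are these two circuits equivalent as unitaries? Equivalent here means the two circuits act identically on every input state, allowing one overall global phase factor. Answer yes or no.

No — the two circuits implement different unitaries, even allowing a global phase.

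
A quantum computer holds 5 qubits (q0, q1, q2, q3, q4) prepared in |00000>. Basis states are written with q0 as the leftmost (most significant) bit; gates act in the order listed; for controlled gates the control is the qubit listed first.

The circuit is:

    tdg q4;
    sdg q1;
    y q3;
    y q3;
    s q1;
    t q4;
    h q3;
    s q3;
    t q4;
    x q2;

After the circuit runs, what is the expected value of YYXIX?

The observable YYXIX averages to 0. Key observation: gates 1-6 undo each other exactly, leaving only the rest of the circuit to track.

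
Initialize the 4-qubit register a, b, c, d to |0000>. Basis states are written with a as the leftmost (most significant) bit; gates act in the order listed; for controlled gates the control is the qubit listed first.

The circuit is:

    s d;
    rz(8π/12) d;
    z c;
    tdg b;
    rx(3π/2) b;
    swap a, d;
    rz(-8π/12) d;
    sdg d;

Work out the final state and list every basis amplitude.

The final amplitudes are -sqrt(2)/2 on |0000>, -sqrt(2)*I/2 on |0100>, and 0 on every other basis state.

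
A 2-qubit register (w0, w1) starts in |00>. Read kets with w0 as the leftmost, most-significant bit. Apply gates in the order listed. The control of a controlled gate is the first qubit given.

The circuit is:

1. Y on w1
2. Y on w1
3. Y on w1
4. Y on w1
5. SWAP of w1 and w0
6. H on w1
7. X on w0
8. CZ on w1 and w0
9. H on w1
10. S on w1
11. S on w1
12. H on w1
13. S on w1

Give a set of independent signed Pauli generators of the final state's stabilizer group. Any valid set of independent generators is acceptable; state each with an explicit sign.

The stabilizer group can be generated by -IY, -ZI, among other valid generating sets.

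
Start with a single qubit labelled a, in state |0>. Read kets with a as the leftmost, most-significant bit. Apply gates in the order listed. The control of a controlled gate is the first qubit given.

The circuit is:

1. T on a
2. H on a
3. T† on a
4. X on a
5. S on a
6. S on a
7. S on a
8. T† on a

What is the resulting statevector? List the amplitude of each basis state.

After the circuit, the state carries amplitude -sqrt(2)*exp(3*I*pi/4)/2 on |0>, -sqrt(2)*exp(I*pi/4)/2 on |1>.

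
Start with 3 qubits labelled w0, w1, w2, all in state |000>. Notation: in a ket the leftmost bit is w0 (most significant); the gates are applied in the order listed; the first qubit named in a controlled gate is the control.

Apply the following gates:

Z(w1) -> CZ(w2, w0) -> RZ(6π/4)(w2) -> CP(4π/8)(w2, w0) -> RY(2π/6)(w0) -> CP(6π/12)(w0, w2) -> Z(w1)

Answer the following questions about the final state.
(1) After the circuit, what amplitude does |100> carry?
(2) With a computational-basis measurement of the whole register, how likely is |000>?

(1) |100> carries amplitude -exp(I*pi/4)/2 in the final state.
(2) A full measurement returns |000> with probability 3/4.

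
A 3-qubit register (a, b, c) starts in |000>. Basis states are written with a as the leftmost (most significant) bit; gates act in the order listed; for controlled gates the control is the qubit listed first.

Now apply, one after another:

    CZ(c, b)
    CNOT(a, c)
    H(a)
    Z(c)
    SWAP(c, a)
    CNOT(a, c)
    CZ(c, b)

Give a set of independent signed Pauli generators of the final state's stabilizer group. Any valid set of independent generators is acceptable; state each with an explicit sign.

The stabilizer group can be generated by +IIX, +ZII, +IZI, among other valid generating sets.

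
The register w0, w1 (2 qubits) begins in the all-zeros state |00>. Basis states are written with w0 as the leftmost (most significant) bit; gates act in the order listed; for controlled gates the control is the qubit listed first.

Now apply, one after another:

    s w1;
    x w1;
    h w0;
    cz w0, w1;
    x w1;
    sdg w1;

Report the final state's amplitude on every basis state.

After the circuit, the state carries amplitude sqrt(2)/2 on |00>, 0 on |01>, -sqrt(2)/2 on |10>, 0 on |11>.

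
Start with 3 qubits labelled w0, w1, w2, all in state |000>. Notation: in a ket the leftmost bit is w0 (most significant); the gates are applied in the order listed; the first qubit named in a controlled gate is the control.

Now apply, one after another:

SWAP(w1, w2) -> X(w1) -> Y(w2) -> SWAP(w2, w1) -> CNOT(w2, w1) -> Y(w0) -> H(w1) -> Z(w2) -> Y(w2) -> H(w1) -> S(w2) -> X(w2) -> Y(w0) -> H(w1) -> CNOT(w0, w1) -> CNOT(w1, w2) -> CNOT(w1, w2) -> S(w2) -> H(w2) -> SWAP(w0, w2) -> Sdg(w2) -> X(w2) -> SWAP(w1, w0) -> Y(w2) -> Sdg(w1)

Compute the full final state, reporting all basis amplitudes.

The final amplitudes are -1/2 on |000>, 0 on |001>, -I/2 on |010>, 0 on |011>, -1/2 on |100>, 0 on |101>, -I/2 on |110>, 0 on |111>.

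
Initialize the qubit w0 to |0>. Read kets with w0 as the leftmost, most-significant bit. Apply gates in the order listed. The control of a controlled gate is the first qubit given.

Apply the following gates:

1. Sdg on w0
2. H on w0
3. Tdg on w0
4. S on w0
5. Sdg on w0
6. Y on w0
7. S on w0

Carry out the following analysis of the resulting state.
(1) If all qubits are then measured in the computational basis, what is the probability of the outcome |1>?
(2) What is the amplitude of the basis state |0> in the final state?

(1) The probability of measuring |1> is 1/2.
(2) The amplitude on |0> is -sqrt(2)*exp(I*pi/4)/2.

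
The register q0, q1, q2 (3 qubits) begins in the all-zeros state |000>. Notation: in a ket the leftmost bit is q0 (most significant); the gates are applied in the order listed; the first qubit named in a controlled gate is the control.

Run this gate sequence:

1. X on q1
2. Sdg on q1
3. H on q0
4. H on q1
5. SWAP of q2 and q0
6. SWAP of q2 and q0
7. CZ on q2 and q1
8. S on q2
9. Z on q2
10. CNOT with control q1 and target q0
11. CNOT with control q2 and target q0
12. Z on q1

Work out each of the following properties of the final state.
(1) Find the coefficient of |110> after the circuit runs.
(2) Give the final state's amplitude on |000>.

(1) |110> carries amplitude -I/2 in the final state.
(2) The final state's coefficient on |000> equals -I/2.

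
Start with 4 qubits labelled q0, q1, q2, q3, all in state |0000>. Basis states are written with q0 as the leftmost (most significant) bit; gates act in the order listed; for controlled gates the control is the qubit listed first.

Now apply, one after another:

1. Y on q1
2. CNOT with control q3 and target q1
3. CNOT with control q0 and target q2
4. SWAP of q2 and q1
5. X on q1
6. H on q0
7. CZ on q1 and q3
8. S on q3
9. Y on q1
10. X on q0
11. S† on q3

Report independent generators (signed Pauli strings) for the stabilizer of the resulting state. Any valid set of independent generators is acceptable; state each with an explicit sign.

The stabilizer group can be generated by +XIII, +IZII, -IIZI, +IIIZ, among other valid generating sets.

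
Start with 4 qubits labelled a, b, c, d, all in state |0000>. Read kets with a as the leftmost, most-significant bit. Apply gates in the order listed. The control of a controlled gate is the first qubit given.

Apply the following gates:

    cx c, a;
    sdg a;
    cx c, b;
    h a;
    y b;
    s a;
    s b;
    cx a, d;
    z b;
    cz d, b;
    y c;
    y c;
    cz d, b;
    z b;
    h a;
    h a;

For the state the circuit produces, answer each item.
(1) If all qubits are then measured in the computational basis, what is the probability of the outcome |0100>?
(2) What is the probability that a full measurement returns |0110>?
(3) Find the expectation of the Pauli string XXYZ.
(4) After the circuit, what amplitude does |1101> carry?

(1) A full measurement returns |0100> with probability 1/2. Key observation: steps 9-14 multiply out to the identity, so the circuit reduces to the remaining gates.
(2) The probability of measuring |0110> is 0.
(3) The expectation value of XXYZ is 0.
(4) |1101> carries amplitude -sqrt(2)*I/2 in the final state.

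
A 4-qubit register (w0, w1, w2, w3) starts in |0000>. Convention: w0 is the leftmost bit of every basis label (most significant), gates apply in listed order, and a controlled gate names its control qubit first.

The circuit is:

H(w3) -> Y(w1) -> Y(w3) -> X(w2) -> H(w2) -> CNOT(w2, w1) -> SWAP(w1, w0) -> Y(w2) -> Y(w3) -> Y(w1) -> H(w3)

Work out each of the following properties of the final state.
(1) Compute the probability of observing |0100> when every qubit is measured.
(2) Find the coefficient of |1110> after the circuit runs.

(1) The probability of measuring |0100> is 1/2.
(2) The final state's coefficient on |1110> equals -sqrt(2)*I/2.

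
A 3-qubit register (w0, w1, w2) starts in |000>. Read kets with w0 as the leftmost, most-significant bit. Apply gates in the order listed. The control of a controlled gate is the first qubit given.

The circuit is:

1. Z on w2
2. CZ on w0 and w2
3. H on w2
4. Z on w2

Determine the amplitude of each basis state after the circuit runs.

After the circuit, the state carries amplitude sqrt(2)/2 on |000>, -sqrt(2)/2 on |001>, and 0 on every other basis state.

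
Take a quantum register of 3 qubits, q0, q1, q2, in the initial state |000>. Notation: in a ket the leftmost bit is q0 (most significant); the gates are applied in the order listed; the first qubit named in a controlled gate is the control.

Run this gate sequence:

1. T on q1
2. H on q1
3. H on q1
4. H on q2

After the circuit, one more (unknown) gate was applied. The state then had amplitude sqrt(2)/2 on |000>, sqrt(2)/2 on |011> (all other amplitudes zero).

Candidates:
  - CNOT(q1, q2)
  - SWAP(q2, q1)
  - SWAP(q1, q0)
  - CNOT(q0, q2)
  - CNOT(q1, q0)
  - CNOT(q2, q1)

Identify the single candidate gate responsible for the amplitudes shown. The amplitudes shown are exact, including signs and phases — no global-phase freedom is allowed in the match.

It was CNOT(q2, q1) that produced the state shown.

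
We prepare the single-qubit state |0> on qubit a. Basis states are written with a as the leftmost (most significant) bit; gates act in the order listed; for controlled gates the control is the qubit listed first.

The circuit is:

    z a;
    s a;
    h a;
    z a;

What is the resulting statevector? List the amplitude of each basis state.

The resulting statevector has amplitude sqrt(2)/2 on |0>, -sqrt(2)/2 on |1>.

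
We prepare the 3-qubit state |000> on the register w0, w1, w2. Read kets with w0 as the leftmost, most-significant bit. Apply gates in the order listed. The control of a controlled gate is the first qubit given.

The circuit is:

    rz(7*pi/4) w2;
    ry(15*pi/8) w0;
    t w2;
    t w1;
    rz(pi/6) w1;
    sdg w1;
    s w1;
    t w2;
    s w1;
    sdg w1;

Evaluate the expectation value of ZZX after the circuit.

In the final state, ZZX has expectation 0.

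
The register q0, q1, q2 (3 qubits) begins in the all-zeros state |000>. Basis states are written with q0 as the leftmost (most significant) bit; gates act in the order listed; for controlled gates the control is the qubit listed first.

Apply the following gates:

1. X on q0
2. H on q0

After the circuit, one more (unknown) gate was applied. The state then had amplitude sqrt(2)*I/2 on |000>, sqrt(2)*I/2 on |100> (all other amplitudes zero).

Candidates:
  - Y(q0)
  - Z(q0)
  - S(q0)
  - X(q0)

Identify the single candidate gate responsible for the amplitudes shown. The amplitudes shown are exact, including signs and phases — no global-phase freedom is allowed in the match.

The unique candidate consistent with the amplitudes is Y(q0).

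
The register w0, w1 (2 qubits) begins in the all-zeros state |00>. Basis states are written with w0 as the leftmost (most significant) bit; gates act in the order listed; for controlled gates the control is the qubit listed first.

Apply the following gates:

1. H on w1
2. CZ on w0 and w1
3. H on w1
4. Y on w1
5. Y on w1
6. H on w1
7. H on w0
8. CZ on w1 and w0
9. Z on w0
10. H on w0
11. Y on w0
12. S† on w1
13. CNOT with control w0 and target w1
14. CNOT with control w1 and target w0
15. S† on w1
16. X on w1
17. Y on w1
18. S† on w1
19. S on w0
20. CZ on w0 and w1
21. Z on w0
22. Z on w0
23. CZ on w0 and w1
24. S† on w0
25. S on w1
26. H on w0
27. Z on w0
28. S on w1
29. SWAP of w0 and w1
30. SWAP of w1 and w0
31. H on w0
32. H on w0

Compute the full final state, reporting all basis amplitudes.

After the circuit, the state carries amplitude -1/2 - I/2 on |00>, 0 on |01>, 1/2 - I/2 on |10>, 0 on |11>.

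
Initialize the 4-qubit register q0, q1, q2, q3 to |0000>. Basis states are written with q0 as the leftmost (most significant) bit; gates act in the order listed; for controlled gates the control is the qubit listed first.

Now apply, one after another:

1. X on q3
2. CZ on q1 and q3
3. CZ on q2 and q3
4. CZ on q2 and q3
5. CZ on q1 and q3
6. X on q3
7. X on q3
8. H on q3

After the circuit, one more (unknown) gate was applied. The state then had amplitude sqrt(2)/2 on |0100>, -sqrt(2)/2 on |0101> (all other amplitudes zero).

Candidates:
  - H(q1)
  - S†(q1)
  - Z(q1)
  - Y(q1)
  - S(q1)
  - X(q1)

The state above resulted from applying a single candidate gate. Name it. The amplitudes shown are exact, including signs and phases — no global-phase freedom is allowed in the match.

It was X(q1) that produced the state shown. Key observation: the block from step 2 through step 5 cancels to the identity and can be dropped.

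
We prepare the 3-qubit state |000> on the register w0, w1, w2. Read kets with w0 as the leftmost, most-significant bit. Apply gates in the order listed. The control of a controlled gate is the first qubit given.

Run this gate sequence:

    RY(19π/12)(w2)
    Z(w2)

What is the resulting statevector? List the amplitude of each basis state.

The resulting statevector has amplitude -sqrt(sqrt(2) + 2)/4 - sqrt(6 - 3*sqrt(2))/4 on |000>, -sqrt(3*sqrt(2) + 6)/4 + sqrt(2 - sqrt(2))/4 on |001>, and 0 on every other basis state.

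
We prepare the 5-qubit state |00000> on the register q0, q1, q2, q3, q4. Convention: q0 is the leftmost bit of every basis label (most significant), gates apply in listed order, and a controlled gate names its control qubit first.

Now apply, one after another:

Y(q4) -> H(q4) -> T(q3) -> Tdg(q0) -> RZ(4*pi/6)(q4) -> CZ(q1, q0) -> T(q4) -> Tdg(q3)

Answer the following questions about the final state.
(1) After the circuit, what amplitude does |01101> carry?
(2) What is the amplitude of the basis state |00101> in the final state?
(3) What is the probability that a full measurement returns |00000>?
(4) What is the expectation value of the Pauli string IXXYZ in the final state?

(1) The final state's coefficient on |01101> equals 0.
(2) The final state's coefficient on |00101> equals 0.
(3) Outcome |00000> occurs with probability 1/2.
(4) The observable IXXYZ averages to 0.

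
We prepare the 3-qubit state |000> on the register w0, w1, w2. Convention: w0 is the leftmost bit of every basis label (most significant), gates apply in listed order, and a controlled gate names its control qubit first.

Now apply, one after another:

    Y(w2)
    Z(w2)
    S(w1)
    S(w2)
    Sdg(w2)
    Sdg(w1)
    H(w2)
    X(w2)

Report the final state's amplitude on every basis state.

The resulting statevector has amplitude sqrt(2)*I/2 on |000>, -sqrt(2)*I/2 on |001>, and 0 on every other basis state. Key observation: gates 3-6 undo each other exactly, leaving only the rest of the circuit to track.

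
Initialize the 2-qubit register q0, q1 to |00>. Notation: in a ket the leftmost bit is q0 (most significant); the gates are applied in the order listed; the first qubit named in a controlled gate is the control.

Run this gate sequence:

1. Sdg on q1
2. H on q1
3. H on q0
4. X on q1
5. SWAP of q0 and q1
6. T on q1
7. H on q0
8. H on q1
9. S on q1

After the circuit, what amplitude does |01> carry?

The amplitude on |01> is -exp(3*I*pi/4)/2 + I/2.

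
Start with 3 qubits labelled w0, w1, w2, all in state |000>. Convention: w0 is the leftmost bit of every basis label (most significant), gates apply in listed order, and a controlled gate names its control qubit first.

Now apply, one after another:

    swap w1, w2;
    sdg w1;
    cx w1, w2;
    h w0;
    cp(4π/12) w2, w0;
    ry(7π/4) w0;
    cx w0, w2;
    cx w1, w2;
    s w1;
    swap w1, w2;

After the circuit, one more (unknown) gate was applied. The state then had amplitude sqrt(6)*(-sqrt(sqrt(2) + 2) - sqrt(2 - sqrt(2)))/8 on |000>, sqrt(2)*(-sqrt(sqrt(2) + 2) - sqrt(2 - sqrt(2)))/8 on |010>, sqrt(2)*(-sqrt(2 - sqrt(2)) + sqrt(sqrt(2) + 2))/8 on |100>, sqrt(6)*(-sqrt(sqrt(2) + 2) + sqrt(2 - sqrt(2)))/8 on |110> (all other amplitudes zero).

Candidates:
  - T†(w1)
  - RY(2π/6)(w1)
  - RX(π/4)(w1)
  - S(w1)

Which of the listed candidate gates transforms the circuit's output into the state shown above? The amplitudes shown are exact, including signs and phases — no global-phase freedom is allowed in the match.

The applied gate was RY(2π/6)(w1).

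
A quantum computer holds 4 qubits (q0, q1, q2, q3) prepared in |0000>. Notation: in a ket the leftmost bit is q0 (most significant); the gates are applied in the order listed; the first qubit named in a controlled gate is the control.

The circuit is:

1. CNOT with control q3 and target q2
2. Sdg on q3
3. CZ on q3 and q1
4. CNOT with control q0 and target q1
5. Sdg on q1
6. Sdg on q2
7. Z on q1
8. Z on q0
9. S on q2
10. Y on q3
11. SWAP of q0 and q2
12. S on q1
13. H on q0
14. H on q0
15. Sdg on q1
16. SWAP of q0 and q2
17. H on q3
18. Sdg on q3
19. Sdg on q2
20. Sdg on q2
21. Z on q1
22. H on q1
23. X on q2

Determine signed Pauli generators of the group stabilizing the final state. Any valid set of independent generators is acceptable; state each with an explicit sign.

One valid set of independent stabilizer generators is +IXII, +IIIY, +ZIII, -IIZI (any independent generating set of the same group is equally correct). Key observation: the block from step 11 through step 16 cancels to the identity and can be dropped.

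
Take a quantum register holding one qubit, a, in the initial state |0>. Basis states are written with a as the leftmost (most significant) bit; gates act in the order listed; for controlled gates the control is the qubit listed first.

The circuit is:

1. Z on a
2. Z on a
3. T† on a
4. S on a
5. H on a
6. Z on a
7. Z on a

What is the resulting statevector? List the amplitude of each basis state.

After the circuit, the state carries amplitude sqrt(2)/2 on |0>, sqrt(2)/2 on |1>.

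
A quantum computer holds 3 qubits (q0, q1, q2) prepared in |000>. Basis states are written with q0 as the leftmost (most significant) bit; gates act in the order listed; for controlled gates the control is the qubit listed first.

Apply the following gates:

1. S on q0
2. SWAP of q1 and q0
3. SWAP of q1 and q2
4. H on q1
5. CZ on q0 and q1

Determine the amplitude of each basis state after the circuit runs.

After the circuit, the state carries amplitude sqrt(2)/2 on |000>, sqrt(2)/2 on |010>, and 0 on every other basis state.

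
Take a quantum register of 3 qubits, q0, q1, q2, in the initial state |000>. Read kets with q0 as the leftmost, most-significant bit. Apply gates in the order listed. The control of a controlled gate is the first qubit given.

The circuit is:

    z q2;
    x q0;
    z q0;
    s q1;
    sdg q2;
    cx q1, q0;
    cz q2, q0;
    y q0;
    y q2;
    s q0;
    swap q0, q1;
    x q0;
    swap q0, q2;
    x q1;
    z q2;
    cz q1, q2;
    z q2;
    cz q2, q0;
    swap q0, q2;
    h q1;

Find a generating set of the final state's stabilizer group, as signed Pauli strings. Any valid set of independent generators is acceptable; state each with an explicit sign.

The final state is stabilized by the group generated by -IXI, -ZII, -IIZ; other independent generating sets are equally valid.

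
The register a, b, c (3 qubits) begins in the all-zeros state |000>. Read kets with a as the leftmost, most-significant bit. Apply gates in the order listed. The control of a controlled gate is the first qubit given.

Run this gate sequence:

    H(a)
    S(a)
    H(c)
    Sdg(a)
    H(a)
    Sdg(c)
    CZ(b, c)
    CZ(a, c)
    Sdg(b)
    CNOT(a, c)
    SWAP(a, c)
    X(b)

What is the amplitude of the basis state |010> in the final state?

|010> carries amplitude sqrt(2)/2 in the final state.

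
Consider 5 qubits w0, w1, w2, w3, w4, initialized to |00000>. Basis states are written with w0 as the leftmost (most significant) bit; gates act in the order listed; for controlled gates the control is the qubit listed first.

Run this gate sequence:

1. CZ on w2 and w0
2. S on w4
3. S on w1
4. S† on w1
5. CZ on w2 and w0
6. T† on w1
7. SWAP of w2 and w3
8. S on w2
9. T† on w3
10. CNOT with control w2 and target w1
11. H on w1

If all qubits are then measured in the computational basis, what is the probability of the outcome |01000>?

A full measurement returns |01000> with probability 1/2. Key observation: gates 3-4 undo each other exactly, leaving only the rest of the circuit to track.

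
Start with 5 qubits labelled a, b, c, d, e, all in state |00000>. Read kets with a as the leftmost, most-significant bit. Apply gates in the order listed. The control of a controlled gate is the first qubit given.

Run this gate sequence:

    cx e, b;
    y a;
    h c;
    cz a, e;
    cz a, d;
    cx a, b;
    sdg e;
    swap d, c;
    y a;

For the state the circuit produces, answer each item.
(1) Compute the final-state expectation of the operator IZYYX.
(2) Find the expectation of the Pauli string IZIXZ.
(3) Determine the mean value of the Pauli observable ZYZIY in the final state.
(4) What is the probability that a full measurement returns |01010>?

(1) The expectation value of IZYYX is 0.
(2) The observable IZIXZ averages to -1.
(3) In the final state, ZYZIY has expectation 0.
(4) Outcome |01010> occurs with probability 1/2.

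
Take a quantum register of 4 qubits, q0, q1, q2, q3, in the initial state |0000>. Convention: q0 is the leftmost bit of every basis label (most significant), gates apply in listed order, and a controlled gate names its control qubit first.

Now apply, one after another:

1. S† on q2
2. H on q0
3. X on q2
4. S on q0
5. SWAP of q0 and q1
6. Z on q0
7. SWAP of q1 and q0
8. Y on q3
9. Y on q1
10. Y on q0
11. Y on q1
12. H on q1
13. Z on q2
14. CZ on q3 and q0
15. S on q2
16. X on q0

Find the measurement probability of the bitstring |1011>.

A full measurement returns |1011> with probability 1/4.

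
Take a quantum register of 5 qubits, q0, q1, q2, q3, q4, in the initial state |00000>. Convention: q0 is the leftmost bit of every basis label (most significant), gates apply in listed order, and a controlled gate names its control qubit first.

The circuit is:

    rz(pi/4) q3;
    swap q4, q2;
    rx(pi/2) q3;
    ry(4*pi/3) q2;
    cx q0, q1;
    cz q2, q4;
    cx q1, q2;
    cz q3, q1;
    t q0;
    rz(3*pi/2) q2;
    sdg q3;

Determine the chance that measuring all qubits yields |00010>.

The probability of measuring |00010> is 1/8.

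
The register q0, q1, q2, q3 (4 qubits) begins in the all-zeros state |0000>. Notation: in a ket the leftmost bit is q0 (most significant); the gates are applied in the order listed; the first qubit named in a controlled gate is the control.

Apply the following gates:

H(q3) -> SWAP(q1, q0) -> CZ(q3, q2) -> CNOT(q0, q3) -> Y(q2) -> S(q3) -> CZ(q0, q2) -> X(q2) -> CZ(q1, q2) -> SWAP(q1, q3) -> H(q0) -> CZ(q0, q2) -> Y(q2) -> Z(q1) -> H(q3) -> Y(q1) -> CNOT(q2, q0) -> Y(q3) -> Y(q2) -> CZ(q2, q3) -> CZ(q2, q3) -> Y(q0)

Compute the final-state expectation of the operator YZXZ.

In the final state, YZXZ has expectation 0. Key observation: gates 20-21 undo each other exactly, leaving only the rest of the circuit to track.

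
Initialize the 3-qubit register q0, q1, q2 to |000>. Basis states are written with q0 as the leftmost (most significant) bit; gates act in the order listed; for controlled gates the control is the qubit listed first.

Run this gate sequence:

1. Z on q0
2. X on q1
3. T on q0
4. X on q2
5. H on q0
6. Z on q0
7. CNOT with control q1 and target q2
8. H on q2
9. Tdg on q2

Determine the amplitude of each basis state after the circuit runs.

The resulting statevector has amplitude 0 on |000>, 0 on |001>, 1/2 on |010>, -exp(3*I*pi/4)/2 on |011>, 0 on |100>, 0 on |101>, -1/2 on |110>, exp(3*I*pi/4)/2 on |111>.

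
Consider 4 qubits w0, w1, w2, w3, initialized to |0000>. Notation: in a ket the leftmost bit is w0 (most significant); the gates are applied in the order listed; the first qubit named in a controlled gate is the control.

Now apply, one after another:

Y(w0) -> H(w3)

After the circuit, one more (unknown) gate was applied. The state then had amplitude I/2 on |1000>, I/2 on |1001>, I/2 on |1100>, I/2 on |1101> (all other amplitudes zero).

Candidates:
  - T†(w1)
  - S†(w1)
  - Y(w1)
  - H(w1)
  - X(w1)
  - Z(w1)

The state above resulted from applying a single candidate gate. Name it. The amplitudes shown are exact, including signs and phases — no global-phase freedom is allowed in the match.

The unique candidate consistent with the amplitudes is H(w1).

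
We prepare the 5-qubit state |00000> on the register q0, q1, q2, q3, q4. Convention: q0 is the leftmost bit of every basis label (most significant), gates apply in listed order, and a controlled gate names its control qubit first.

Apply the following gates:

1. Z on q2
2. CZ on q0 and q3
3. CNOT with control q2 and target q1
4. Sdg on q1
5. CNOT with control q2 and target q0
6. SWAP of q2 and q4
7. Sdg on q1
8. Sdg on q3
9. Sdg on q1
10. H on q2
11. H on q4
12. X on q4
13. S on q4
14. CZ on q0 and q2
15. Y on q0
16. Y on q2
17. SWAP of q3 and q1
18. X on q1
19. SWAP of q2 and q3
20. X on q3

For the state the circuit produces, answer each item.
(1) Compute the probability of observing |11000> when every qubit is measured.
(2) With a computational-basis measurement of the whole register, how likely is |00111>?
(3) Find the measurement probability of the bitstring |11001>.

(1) A full measurement returns |11000> with probability 1/4.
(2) A full measurement returns |00111> with probability 0.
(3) A full measurement returns |11001> with probability 1/4.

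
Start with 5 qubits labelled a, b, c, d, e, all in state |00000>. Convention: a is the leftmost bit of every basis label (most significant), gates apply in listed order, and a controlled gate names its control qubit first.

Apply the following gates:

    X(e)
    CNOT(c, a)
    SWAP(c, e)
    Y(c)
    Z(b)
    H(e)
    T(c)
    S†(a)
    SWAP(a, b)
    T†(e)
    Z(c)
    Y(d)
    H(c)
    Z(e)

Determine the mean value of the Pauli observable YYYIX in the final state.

The observable YYYIX averages to 0.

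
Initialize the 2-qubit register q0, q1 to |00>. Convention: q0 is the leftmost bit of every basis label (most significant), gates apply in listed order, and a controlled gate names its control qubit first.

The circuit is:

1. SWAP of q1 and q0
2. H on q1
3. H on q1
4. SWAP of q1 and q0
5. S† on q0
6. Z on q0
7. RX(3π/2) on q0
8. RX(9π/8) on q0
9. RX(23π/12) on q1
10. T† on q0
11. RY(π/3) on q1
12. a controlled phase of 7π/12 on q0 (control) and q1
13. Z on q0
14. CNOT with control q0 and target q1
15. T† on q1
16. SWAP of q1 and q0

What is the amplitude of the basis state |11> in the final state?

The amplitude on |11> is sqrt(6)*sqrt(1/2 - sqrt(2)/4)*cos(7*pi/16)/8 + 3*sqrt(2)*sqrt(sqrt(2)/4 + 1/2)*cos(7*pi/16)/8 + sqrt(6)*sqrt(1/2 - sqrt(2)/4)*sin(7*pi/16)/8 + 3*sqrt(2)*sqrt(sqrt(2)/4 + 1/2)*sin(7*pi/16)/8 - sqrt(2)*I*sqrt(sqrt(2)/4 + 1/2)*sin(7*pi/16)/8 - sqrt(2)*I*sqrt(sqrt(2)/4 + 1/2)*cos(7*pi/16)/8 + sqrt(6)*I*sqrt(1/2 - sqrt(2)/4)*cos(7*pi/16)/8 + sqrt(6)*I*sqrt(1/2 - sqrt(2)/4)*sin(7*pi/16)/8.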